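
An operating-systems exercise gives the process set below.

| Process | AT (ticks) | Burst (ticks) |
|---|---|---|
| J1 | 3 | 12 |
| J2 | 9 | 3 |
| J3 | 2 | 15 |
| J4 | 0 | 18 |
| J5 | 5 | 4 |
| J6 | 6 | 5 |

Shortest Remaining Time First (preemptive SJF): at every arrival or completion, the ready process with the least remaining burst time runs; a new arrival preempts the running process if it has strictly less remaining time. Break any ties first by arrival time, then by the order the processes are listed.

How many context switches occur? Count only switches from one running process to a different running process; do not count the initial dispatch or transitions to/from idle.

8

Timeline: | J4 0-2 | J3 2-3 | J1 3-5 | J5 5-9 | J2 9-12 | J6 12-17 | J1 17-27 | J3 27-41 | J4 41-57 |
Completion: J1=27  J2=12  J3=41  J4=57  J5=9  J6=17
Turnaround (C−A): J1=24  J2=3  J3=39  J4=57  J5=4  J6=11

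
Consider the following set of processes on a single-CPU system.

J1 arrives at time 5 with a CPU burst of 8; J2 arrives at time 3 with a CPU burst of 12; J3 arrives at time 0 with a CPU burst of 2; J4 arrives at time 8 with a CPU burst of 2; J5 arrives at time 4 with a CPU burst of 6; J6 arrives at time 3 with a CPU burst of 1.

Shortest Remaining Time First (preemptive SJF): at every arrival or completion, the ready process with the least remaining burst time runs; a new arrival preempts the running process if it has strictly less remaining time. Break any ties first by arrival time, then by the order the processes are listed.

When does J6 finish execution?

Timeline: | J3 0-2 | idle 2-3 | J6 3-4 | J5 4-10 | J4 10-12 | J1 12-20 | J2 20-32 |
Completion: J1=20  J2=32  J3=2  J4=12  J5=10  J6=4

4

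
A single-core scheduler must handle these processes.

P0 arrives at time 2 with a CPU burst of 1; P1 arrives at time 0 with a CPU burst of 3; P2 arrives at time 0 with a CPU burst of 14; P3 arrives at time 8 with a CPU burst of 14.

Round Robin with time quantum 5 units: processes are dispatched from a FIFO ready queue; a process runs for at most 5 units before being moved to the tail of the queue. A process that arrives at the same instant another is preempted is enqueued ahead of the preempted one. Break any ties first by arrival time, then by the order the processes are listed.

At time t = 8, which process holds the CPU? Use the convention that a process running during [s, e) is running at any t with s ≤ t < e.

P0

Gantt: | P1 0-3 | P2 3-8 | P0 8-9 | P3 9-14 | P2 14-19 | P3 19-24 | P2 24-28 | P3 28-32 |
Completion: P0=9  P1=3  P2=28  P3=32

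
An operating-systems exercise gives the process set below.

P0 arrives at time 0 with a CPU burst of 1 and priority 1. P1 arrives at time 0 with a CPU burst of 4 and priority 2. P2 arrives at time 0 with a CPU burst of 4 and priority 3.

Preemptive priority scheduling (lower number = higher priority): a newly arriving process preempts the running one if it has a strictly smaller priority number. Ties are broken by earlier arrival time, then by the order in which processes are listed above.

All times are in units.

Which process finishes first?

Schedule: | P0 0-1 | P1 1-5 | P2 5-9 |
Completion: P0=1  P1=5  P2=9
Turnaround (C−A): P0=1  P1=5  P2=9
Finish order: P0 → P1 → P2

P0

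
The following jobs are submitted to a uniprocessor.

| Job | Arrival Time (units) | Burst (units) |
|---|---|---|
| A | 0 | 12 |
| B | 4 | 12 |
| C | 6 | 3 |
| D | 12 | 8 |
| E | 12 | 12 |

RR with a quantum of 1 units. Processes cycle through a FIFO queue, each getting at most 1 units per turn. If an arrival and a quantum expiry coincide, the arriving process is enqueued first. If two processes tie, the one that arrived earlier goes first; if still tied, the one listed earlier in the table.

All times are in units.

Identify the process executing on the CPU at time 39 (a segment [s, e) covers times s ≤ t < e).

Timeline: | A 0-4 | B 4-5 | A 5-6 | B 6-7 | C 7-8 | A 8-9 | B 9-10 | C 10-11 | A 11-12 | B 12-13 | C 13-14 | D 14-15 | E 15-16 | A 16-17 | B 17-18 | D 18-19 | E 19-20 | A 20-21 | B 21-22 | D 22-23 | E 23-24 | A 24-25 | B 25-26 | D 26-27 | E 27-28 | A 28-29 | B 29-30 | D 30-31 | E 31-32 | A 32-33 | B 33-34 | D 34-35 | E 35-36 | B 36-37 | D 37-38 | E 38-39 | B 39-40 | D 40-41 | E 41-42 | B 42-43 | E 43-47 |
Completion: A=33  B=43  C=14  D=41  E=47
Turnaround (C−A): A=33  B=39  C=8  D=29  E=35

B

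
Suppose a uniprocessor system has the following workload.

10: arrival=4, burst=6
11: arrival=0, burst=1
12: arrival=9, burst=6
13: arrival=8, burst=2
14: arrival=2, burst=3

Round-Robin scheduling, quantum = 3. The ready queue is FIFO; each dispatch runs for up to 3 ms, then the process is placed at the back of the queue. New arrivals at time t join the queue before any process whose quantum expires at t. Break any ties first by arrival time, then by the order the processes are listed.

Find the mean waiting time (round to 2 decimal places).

Gantt: | 11 0-1 | idle 1-2 | 14 2-5 | 10 5-8 | 13 8-10 | 10 10-13 | 12 13-19 |
Completion: 10=13  11=1  12=19  13=10  14=5
Turnaround (C−A): 10=9  11=1  12=10  13=2  14=3
Waiting times: 10=3, 11=0, 12=4, 13=0, 14=0
Average waiting = (3+0+4+0+0) / 5 = 7/5 = 1.40

1.40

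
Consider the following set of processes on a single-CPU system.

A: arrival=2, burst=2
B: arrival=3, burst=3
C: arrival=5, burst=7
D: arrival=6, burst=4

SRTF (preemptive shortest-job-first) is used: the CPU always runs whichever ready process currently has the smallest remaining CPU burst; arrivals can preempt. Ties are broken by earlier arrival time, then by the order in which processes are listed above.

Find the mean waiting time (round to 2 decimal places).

2.00

Schedule: | idle 0-2 | A 2-4 | B 4-7 | D 7-11 | C 11-18 |
Completion: A=4  B=7  C=18  D=11
Turnaround (C−A): A=2  B=4  C=13  D=5
Waiting times: A=0, B=1, C=6, D=1
Average waiting = (0+1+6+1) / 4 = 8/4 = 2.00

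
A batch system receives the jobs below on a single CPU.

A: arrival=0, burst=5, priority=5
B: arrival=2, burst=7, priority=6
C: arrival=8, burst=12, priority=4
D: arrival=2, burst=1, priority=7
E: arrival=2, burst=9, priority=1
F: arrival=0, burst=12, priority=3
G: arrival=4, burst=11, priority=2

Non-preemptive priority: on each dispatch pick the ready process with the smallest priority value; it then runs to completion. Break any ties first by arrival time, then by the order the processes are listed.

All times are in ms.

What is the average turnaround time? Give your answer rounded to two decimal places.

Schedule: | F 0-12 | E 12-21 | G 21-32 | C 32-44 | A 44-49 | B 49-56 | D 56-57 |
Completion: A=49  B=56  C=44  D=57  E=21  F=12  G=32
Turnaround (C−A): A=49  B=54  C=36  D=55  E=19  F=12  G=28
Turnaround times: A=49, B=54, C=36, D=55, E=19, F=12, G=28
Average turnaround = (49+54+36+55+19+12+28) / 7 = 253/7 = 36.14

36.14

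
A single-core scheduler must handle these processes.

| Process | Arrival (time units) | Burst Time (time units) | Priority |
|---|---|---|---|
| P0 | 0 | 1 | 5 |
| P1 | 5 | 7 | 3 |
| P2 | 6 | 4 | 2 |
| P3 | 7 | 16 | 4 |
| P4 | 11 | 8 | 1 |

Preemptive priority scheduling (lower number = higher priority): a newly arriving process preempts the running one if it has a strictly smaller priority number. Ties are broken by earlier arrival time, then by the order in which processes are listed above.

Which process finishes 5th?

P3

Timeline: | P0 0-1 | idle 1-5 | P1 5-6 | P2 6-10 | P1 10-11 | P4 11-19 | P1 19-24 | P3 24-40 |
Completion: P0=1  P1=24  P2=10  P3=40  P4=19
Turnaround (C−A): P0=1  P1=19  P2=4  P3=33  P4=8
Finish order: P0 → P2 → P4 → P1 → P3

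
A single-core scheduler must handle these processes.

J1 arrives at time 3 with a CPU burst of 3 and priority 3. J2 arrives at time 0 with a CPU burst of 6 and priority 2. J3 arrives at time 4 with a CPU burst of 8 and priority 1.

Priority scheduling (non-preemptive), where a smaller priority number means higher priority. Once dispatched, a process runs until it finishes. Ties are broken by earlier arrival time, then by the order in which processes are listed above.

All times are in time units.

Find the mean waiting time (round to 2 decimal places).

Gantt: | J2 0-6 | J3 6-14 | J1 14-17 |
Completion: J1=17  J2=6  J3=14
Turnaround (C−A): J1=14  J2=6  J3=10
Waiting times: J1=11, J2=0, J3=2
Average waiting = (11+0+2) / 3 = 13/3 = 4.33

4.33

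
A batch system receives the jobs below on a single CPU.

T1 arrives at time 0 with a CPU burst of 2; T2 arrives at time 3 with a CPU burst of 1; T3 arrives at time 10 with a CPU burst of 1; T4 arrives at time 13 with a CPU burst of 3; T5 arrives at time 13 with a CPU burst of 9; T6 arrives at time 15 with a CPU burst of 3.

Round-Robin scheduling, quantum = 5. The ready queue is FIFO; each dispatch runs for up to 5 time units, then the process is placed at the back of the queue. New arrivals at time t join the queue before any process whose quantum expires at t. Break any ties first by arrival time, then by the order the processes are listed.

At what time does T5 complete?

Gantt: | T1 0-2 | idle 2-3 | T2 3-4 | idle 4-10 | T3 10-11 | idle 11-13 | T4 13-16 | T5 16-21 | T6 21-24 | T5 24-28 |
Completion: T1=2  T2=4  T3=11  T4=16  T5=28  T6=24
Turnaround (C−A): T1=2  T2=1  T3=1  T4=3  T5=15  T6=9

28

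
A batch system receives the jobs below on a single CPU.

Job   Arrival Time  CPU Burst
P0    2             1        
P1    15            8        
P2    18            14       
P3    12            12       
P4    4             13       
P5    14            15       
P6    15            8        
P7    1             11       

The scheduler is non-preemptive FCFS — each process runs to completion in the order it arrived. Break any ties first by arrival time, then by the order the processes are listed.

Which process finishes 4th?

Gantt: | idle 0-1 | P7 1-12 | P0 12-13 | P4 13-26 | P3 26-38 | P5 38-53 | P1 53-61 | P6 61-69 | P2 69-83 |
Completion: P0=13  P1=61  P2=83  P3=38  P4=26  P5=53  P6=69  P7=12
Turnaround (C−A): P0=11  P1=46  P2=65  P3=26  P4=22  P5=39  P6=54  P7=11
Finish order: P7 → P0 → P4 → P3 → P5 → P1 → P6 → P2

P3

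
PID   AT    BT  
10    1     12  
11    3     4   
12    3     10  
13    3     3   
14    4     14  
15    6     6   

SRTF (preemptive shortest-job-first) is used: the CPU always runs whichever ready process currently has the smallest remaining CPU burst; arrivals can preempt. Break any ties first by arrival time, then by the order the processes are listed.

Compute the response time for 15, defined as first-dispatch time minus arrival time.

Timeline: | idle 0-1 | 10 1-3 | 13 3-6 | 11 6-10 | 15 10-16 | 10 16-26 | 12 26-36 | 14 36-50 |
Completion: 10=26  11=10  12=36  13=6  14=50  15=16
Response(15) = first start − arrival = 10 − 6 = 4

4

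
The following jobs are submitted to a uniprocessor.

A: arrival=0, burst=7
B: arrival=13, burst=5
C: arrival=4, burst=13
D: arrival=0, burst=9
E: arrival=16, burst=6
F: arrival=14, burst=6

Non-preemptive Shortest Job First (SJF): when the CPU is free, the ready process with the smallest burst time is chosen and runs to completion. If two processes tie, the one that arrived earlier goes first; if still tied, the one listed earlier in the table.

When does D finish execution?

Timeline: | A 0-7 | D 7-16 | B 16-21 | F 21-27 | E 27-33 | C 33-46 |
Completion: A=7  B=21  C=46  D=16  E=33  F=27

16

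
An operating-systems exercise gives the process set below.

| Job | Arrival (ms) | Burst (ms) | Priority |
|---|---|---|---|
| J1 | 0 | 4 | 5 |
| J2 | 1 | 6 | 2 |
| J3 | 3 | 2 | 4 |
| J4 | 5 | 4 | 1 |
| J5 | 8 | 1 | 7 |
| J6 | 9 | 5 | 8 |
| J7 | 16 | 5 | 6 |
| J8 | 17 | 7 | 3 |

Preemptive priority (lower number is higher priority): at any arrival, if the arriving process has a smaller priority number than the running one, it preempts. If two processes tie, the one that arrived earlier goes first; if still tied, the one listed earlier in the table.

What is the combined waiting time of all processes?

Gantt: | J1 0-1 | J2 1-5 | J4 5-9 | J2 9-11 | J3 11-13 | J1 13-16 | J7 16-17 | J8 17-24 | J7 24-28 | J5 28-29 | J6 29-34 |
Completion: J1=16  J2=11  J3=13  J4=9  J5=29  J6=34  J7=28  J8=24
Turnaround (C−A): J1=16  J2=10  J3=10  J4=4  J5=21  J6=25  J7=12  J8=7
Waiting = turnaround − burst: J1=12, J2=4, J3=8, J4=0, J5=20, J6=20, J7=7, J8=0
Total waiting = 12 + 4 + 8 + 0 + 20 + 20 + 7 + 0 = 71

71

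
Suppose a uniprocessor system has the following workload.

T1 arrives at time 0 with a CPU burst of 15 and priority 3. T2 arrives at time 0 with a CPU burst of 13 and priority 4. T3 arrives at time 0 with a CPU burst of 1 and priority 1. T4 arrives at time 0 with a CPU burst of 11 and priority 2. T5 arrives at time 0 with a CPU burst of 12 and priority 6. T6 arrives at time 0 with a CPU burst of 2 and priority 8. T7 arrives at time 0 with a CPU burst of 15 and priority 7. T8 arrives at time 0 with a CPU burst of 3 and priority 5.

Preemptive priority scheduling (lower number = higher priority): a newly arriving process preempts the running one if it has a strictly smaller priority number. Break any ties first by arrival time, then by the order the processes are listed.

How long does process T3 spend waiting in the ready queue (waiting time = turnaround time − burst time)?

Gantt: | T3 0-1 | T4 1-12 | T1 12-27 | T2 27-40 | T8 40-43 | T5 43-55 | T7 55-70 | T6 70-72 |
Completion: T1=27  T2=40  T3=1  T4=12  T5=55  T6=72  T7=70  T8=43
Waiting(T3) = turnaround − burst = 1 − 1 = 0

0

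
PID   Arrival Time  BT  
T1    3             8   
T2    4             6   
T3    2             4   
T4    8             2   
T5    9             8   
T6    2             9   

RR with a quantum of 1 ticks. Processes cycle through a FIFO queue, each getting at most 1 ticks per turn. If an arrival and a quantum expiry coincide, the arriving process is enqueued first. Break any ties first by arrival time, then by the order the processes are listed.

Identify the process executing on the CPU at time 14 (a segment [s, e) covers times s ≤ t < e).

Timeline: | idle 0-2 | T3 2-3 | T6 3-4 | T1 4-5 | T3 5-6 | T2 6-7 | T6 7-8 | T1 8-9 | T3 9-10 | T2 10-11 | T4 11-12 | T6 12-13 | T5 13-14 | T1 14-15 | T3 15-16 | T2 16-17 | T4 17-18 | T6 18-19 | T5 19-20 | T1 20-21 | T2 21-22 | T6 22-23 | T5 23-24 | T1 24-25 | T2 25-26 | T6 26-27 | T5 27-28 | T1 28-29 | T2 29-30 | T6 30-31 | T5 31-32 | T1 32-33 | T6 33-34 | T5 34-35 | T1 35-36 | T6 36-37 | T5 37-39 |
Completion: T1=36  T2=30  T3=16  T4=18  T5=39  T6=37
Turnaround (C−A): T1=33  T2=26  T3=14  T4=10  T5=30  T6=35

T1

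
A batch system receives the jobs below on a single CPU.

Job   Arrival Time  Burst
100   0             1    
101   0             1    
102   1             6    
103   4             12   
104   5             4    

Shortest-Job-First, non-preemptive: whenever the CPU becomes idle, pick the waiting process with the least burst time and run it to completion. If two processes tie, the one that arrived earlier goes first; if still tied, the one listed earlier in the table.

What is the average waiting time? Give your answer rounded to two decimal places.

Gantt: | 100 0-1 | 101 1-2 | 102 2-8 | 104 8-12 | 103 12-24 |
Completion: 100=1  101=2  102=8  103=24  104=12
Waiting times: 100=0, 101=1, 102=1, 103=8, 104=3
Average waiting = (0+1+1+8+3) / 5 = 13/5 = 2.60

2.60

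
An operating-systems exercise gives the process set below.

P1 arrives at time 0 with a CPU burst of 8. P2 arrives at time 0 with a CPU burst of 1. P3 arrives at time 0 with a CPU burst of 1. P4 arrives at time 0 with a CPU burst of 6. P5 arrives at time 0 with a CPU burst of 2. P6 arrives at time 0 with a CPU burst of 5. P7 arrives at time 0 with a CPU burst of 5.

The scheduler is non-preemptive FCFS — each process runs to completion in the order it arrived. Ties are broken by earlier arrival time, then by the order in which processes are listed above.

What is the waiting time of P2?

Timeline: | P1 0-8 | P2 8-9 | P3 9-10 | P4 10-16 | P5 16-18 | P6 18-23 | P7 23-28 |
Completion: P1=8  P2=9  P3=10  P4=16  P5=18  P6=23  P7=28
Turnaround (C−A): P1=8  P2=9  P3=10  P4=16  P5=18  P6=23  P7=28
Waiting(P2) = turnaround − burst = 9 − 1 = 8

8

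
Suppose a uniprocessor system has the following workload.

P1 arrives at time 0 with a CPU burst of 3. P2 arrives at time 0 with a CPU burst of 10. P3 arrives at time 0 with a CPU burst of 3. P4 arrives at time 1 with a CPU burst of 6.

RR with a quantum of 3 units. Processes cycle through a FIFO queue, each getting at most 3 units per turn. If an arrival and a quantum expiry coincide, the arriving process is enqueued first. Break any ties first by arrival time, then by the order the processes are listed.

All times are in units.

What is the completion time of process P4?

18

Timeline: | P1 0-3 | P2 3-6 | P3 6-9 | P4 9-12 | P2 12-15 | P4 15-18 | P2 18-22 |
Completion: P1=3  P2=22  P3=9  P4=18
Turnaround (C−A): P1=3  P2=22  P3=9  P4=17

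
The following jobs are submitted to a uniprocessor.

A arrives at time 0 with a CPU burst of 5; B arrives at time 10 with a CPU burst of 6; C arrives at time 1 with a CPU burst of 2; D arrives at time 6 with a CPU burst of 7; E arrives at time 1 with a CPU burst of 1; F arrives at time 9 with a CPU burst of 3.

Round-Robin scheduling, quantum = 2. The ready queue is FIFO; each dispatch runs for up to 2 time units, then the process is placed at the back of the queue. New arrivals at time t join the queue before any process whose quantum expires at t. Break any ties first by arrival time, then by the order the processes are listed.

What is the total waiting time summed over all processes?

31

Gantt: | A 0-2 | C 2-4 | E 4-5 | A 5-7 | D 7-9 | A 9-10 | F 10-12 | D 12-14 | B 14-16 | F 16-17 | D 17-19 | B 19-21 | D 21-22 | B 22-24 |
Completion: A=10  B=24  C=4  D=22  E=5  F=17
Turnaround (C−A): A=10  B=14  C=3  D=16  E=4  F=8
Waiting = turnaround − burst: A=5, B=8, C=1, D=9, E=3, F=5
Total waiting = 5 + 8 + 1 + 9 + 3 + 5 = 31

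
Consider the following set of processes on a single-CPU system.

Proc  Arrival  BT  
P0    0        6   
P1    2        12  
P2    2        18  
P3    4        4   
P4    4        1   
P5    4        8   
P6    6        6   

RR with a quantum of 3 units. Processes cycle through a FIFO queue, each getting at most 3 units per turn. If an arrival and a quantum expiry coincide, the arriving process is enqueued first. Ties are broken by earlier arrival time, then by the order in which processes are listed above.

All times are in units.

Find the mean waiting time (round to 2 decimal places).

Schedule: | P0 0-3 | P1 3-6 | P2 6-9 | P0 9-12 | P3 12-15 | P4 15-16 | P5 16-19 | P6 19-22 | P1 22-25 | P2 25-28 | P3 28-29 | P5 29-32 | P6 32-35 | P1 35-38 | P2 38-41 | P5 41-43 | P1 43-46 | P2 46-55 |
Completion: P0=12  P1=46  P2=55  P3=29  P4=16  P5=43  P6=35
Waiting times: P0=6, P1=32, P2=35, P3=21, P4=11, P5=31, P6=23
Average waiting = (6+32+35+21+11+31+23) / 7 = 159/7 = 22.71

22.71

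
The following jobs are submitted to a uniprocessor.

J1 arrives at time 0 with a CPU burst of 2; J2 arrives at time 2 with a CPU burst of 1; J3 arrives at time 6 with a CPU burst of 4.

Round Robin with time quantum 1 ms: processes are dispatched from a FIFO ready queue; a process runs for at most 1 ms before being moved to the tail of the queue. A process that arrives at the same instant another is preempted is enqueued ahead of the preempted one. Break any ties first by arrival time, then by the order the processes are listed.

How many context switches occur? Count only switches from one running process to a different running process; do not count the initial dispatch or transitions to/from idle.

1

Schedule: | J1 0-2 | J2 2-3 | idle 3-6 | J3 6-10 |
Completion: J1=2  J2=3  J3=10
Turnaround (C−A): J1=2  J2=1  J3=4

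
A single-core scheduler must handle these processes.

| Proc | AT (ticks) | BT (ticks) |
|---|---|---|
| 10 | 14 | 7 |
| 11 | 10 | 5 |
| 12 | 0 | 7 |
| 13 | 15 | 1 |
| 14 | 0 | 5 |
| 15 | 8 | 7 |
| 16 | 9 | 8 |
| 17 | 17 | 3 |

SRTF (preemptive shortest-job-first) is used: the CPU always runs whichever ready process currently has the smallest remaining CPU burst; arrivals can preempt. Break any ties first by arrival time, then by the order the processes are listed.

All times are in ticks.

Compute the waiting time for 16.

Timeline: | 14 0-5 | 12 5-12 | 11 12-15 | 13 15-16 | 11 16-18 | 17 18-21 | 15 21-28 | 10 28-35 | 16 35-43 |
Completion: 10=35  11=18  12=12  13=16  14=5  15=28  16=43  17=21
Waiting(16) = turnaround − burst = 34 − 8 = 26

26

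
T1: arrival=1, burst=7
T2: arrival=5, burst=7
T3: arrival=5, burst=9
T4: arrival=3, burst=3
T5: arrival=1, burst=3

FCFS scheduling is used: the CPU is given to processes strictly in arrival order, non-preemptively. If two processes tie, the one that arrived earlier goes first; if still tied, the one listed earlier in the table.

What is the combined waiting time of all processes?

Schedule: | idle 0-1 | T1 1-8 | T5 8-11 | T4 11-14 | T2 14-21 | T3 21-30 |
Completion: T1=8  T2=21  T3=30  T4=14  T5=11
Turnaround (C−A): T1=7  T2=16  T3=25  T4=11  T5=10
Waiting = turnaround − burst: T1=0, T2=9, T3=16, T4=8, T5=7
Total waiting = 0 + 9 + 16 + 8 + 7 = 40

40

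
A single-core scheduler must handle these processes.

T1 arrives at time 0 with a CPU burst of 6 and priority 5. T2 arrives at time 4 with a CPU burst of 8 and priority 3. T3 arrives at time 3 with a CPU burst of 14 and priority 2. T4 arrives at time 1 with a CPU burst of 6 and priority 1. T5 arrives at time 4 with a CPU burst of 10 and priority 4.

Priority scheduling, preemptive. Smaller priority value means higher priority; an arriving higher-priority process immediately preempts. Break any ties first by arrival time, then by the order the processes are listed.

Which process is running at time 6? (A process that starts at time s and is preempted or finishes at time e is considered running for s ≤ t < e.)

Timeline: | T1 0-1 | T4 1-7 | T3 7-21 | T2 21-29 | T5 29-39 | T1 39-44 |
Completion: T1=44  T2=29  T3=21  T4=7  T5=39
Turnaround (C−A): T1=44  T2=25  T3=18  T4=6  T5=35

T4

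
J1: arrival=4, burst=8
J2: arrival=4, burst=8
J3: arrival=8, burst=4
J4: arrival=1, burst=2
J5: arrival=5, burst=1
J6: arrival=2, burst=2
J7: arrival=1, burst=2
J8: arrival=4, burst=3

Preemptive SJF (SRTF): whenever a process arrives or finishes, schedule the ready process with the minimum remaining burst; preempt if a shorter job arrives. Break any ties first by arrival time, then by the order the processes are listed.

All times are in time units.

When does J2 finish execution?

Gantt: | idle 0-1 | J4 1-3 | J7 3-5 | J5 5-6 | J6 6-8 | J8 8-11 | J3 11-15 | J1 15-23 | J2 23-31 |
Completion: J1=23  J2=31  J3=15  J4=3  J5=6  J6=8  J7=5  J8=11
Turnaround (C−A): J1=19  J2=27  J3=7  J4=2  J5=1  J6=6  J7=4  J8=7

31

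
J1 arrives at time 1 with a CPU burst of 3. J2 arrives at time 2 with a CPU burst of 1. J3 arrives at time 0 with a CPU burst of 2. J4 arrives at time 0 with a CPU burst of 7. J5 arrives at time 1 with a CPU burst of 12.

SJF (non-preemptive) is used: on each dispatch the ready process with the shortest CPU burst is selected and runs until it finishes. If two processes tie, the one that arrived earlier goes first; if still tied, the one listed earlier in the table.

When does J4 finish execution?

13

Gantt: | J3 0-2 | J2 2-3 | J1 3-6 | J4 6-13 | J5 13-25 |
Completion: J1=6  J2=3  J3=2  J4=13  J5=25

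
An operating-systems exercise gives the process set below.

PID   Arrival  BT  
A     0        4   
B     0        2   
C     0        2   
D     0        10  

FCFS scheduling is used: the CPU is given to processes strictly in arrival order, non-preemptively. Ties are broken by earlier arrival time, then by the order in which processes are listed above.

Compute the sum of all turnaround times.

Timeline: | A 0-4 | B 4-6 | C 6-8 | D 8-18 |
Completion: A=4  B=6  C=8  D=18
Turnaround = completion − arrival: A=4, B=6, C=8, D=18
Total turnaround = 4 + 6 + 8 + 18 = 36

36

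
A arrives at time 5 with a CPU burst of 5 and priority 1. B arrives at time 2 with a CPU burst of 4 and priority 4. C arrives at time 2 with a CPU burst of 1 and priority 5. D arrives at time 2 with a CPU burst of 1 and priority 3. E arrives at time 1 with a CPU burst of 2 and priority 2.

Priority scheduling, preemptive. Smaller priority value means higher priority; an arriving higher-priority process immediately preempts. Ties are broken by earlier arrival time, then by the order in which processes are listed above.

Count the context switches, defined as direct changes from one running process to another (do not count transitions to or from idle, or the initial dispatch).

Schedule: | idle 0-1 | E 1-3 | D 3-4 | B 4-5 | A 5-10 | B 10-13 | C 13-14 |
Completion: A=10  B=13  C=14  D=4  E=3
Turnaround (C−A): A=5  B=11  C=12  D=2  E=2

5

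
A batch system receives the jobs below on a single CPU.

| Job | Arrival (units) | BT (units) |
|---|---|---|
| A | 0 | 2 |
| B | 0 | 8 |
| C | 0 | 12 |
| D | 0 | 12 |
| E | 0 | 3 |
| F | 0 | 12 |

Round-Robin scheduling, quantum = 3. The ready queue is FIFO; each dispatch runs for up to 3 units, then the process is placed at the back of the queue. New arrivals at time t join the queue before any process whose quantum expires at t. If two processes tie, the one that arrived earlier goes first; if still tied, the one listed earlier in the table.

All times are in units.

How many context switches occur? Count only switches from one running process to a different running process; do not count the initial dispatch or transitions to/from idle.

16

Schedule: | A 0-2 | B 2-5 | C 5-8 | D 8-11 | E 11-14 | F 14-17 | B 17-20 | C 20-23 | D 23-26 | F 26-29 | B 29-31 | C 31-34 | D 34-37 | F 37-40 | C 40-43 | D 43-46 | F 46-49 |
Completion: A=2  B=31  C=43  D=46  E=14  F=49
Turnaround (C−A): A=2  B=31  C=43  D=46  E=14  F=49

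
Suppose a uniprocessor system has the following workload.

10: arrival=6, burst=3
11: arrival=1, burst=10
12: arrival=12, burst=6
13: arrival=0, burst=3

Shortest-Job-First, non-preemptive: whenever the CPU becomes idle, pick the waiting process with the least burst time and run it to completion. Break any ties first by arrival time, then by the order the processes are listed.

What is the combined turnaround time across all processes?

Schedule: | 13 0-3 | 11 3-13 | 10 13-16 | 12 16-22 |
Completion: 10=16  11=13  12=22  13=3
Turnaround (C−A): 10=10  11=12  12=10  13=3
Turnaround = completion − arrival: 10=10, 11=12, 12=10, 13=3
Total turnaround = 10 + 12 + 10 + 3 = 35

35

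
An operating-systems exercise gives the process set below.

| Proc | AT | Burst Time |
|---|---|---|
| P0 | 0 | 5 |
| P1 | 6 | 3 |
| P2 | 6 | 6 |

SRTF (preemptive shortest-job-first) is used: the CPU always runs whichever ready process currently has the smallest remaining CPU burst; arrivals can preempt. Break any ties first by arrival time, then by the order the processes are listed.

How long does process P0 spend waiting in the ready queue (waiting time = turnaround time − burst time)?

0

Timeline: | P0 0-5 | idle 5-6 | P1 6-9 | P2 9-15 |
Completion: P0=5  P1=9  P2=15
Turnaround (C−A): P0=5  P1=3  P2=9
Waiting(P0) = turnaround − burst = 5 − 5 = 0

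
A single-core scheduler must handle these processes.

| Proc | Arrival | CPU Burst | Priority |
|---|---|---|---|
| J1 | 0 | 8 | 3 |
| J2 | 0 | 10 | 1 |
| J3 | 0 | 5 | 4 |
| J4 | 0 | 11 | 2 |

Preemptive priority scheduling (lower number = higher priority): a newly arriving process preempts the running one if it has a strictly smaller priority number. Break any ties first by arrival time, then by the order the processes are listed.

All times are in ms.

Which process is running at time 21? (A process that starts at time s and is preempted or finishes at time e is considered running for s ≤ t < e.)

Timeline: | J2 0-10 | J4 10-21 | J1 21-29 | J3 29-34 |
Completion: J1=29  J2=10  J3=34  J4=21
Turnaround (C−A): J1=29  J2=10  J3=34  J4=21

J1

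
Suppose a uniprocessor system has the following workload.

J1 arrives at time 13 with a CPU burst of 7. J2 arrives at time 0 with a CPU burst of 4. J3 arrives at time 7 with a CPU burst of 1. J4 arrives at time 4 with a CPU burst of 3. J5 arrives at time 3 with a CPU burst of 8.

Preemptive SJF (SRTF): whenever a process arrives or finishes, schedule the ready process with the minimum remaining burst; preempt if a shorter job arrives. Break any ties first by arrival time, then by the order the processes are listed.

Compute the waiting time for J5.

5

Schedule: | J2 0-4 | J4 4-7 | J3 7-8 | J5 8-16 | J1 16-23 |
Completion: J1=23  J2=4  J3=8  J4=7  J5=16
Turnaround (C−A): J1=10  J2=4  J3=1  J4=3  J5=13
Waiting(J5) = turnaround − burst = 13 − 8 = 5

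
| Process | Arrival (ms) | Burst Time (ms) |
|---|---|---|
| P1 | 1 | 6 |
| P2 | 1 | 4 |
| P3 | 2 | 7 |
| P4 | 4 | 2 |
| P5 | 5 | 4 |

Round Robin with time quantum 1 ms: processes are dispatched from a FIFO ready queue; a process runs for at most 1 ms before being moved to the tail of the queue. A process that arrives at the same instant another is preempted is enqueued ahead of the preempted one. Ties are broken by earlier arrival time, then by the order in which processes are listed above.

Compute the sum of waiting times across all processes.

Schedule: | idle 0-1 | P1 1-2 | P2 2-3 | P3 3-4 | P1 4-5 | P2 5-6 | P4 6-7 | P3 7-8 | P5 8-9 | P1 9-10 | P2 10-11 | P4 11-12 | P3 12-13 | P5 13-14 | P1 14-15 | P2 15-16 | P3 16-17 | P5 17-18 | P1 18-19 | P3 19-20 | P5 20-21 | P1 21-22 | P3 22-24 |
Completion: P1=22  P2=16  P3=24  P4=12  P5=21
Waiting = turnaround − burst: P1=15, P2=11, P3=15, P4=6, P5=12
Total waiting = 15 + 11 + 15 + 6 + 12 = 59

59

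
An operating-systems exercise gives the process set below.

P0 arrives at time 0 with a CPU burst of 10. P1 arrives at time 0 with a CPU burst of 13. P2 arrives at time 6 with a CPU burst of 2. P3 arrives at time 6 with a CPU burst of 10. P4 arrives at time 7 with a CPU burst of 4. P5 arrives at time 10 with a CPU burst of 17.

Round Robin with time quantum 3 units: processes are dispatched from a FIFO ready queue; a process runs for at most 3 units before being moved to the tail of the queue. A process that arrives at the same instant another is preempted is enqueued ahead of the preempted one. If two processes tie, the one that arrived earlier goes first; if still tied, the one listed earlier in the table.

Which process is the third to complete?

P0

Schedule: | P0 0-3 | P1 3-6 | P0 6-9 | P2 9-11 | P3 11-14 | P1 14-17 | P4 17-20 | P0 20-23 | P5 23-26 | P3 26-29 | P1 29-32 | P4 32-33 | P0 33-34 | P5 34-37 | P3 37-40 | P1 40-43 | P5 43-46 | P3 46-47 | P1 47-48 | P5 48-56 |
Completion: P0=34  P1=48  P2=11  P3=47  P4=33  P5=56
Turnaround (C−A): P0=34  P1=48  P2=5  P3=41  P4=26  P5=46
Finish order: P2 → P4 → P0 → P3 → P1 → P5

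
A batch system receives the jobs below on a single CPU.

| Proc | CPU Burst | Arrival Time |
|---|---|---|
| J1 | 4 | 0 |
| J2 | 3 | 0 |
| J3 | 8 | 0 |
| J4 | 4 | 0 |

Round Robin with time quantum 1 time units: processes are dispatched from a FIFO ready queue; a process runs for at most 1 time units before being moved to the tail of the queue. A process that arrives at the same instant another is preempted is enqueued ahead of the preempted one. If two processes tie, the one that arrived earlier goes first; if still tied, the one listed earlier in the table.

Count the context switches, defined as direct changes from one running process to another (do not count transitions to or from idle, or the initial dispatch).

15

Schedule: | J1 0-1 | J2 1-2 | J3 2-3 | J4 3-4 | J1 4-5 | J2 5-6 | J3 6-7 | J4 7-8 | J1 8-9 | J2 9-10 | J3 10-11 | J4 11-12 | J1 12-13 | J3 13-14 | J4 14-15 | J3 15-19 |
Completion: J1=13  J2=10  J3=19  J4=15
Turnaround (C−A): J1=13  J2=10  J3=19  J4=15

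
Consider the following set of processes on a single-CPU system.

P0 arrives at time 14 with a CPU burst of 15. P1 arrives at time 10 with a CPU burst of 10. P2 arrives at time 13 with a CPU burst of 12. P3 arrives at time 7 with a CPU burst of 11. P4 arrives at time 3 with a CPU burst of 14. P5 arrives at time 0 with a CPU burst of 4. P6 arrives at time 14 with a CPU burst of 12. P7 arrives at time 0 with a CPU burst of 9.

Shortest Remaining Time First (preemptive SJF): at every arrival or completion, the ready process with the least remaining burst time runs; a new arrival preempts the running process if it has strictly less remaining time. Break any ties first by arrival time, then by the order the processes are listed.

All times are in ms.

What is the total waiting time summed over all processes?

Timeline: | P5 0-4 | P7 4-13 | P1 13-23 | P3 23-34 | P2 34-46 | P6 46-58 | P4 58-72 | P0 72-87 |
Completion: P0=87  P1=23  P2=46  P3=34  P4=72  P5=4  P6=58  P7=13
Turnaround (C−A): P0=73  P1=13  P2=33  P3=27  P4=69  P5=4  P6=44  P7=13
Waiting = turnaround − burst: P0=58, P1=3, P2=21, P3=16, P4=55, P5=0, P6=32, P7=4
Total waiting = 58 + 3 + 21 + 16 + 55 + 0 + 32 + 4 = 189

189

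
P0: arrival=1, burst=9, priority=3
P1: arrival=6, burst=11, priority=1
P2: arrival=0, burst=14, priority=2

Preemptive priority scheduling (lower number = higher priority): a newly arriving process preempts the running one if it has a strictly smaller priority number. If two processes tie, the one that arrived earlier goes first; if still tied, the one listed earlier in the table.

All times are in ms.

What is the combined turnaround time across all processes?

Timeline: | P2 0-6 | P1 6-17 | P2 17-25 | P0 25-34 |
Completion: P0=34  P1=17  P2=25
Turnaround (C−A): P0=33  P1=11  P2=25
Turnaround = completion − arrival: P0=33, P1=11, P2=25
Total turnaround = 33 + 11 + 25 = 69

69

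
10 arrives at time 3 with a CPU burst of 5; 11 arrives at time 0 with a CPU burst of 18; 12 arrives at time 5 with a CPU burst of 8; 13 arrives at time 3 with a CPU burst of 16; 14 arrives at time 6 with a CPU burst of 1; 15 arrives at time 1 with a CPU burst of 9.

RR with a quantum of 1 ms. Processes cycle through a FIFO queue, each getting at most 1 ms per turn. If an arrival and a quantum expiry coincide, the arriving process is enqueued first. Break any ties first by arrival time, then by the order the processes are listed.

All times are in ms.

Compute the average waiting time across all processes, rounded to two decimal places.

25.50

Schedule: | 11 0-1 | 15 1-2 | 11 2-3 | 15 3-4 | 10 4-5 | 13 5-6 | 11 6-7 | 15 7-8 | 12 8-9 | 10 9-10 | 14 10-11 | 13 11-12 | 11 12-13 | 15 13-14 | 12 14-15 | 10 15-16 | 13 16-17 | 11 17-18 | 15 18-19 | 12 19-20 | 10 20-21 | 13 21-22 | 11 22-23 | 15 23-24 | 12 24-25 | 10 25-26 | 13 26-27 | 11 27-28 | 15 28-29 | 12 29-30 | 13 30-31 | 11 31-32 | 15 32-33 | 12 33-34 | 13 34-35 | 11 35-36 | 15 36-37 | 12 37-38 | 13 38-39 | 11 39-40 | 12 40-41 | 13 41-42 | 11 42-43 | 13 43-44 | 11 44-45 | 13 45-46 | 11 46-47 | 13 47-48 | 11 48-49 | 13 49-50 | 11 50-51 | 13 51-52 | 11 52-53 | 13 53-54 | 11 54-55 | 13 55-56 | 11 56-57 |
Completion: 10=26  11=57  12=41  13=56  14=11  15=37
Waiting times: 10=18, 11=39, 12=28, 13=37, 14=4, 15=27
Average waiting = (18+39+28+37+4+27) / 6 = 153/6 = 25.50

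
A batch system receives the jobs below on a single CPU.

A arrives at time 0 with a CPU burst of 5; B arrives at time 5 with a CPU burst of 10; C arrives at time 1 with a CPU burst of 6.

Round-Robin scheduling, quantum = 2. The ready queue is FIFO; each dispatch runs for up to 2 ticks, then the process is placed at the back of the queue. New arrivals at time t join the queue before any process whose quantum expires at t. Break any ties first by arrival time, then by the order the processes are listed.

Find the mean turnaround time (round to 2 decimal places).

13.00

Gantt: | A 0-2 | C 2-4 | A 4-6 | C 6-8 | B 8-10 | A 10-11 | C 11-13 | B 13-21 |
Completion: A=11  B=21  C=13
Turnaround (C−A): A=11  B=16  C=12
Turnaround times: A=11, B=16, C=12
Average turnaround = (11+16+12) / 3 = 39/3 = 13.00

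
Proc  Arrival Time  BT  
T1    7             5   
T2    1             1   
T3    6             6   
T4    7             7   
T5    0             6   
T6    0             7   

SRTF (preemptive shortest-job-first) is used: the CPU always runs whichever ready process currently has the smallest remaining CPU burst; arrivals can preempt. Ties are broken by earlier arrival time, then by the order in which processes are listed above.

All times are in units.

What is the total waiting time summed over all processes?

Timeline: | T5 0-1 | T2 1-2 | T5 2-7 | T1 7-12 | T3 12-18 | T6 18-25 | T4 25-32 |
Completion: T1=12  T2=2  T3=18  T4=32  T5=7  T6=25
Turnaround (C−A): T1=5  T2=1  T3=12  T4=25  T5=7  T6=25
Waiting = turnaround − burst: T1=0, T2=0, T3=6, T4=18, T5=1, T6=18
Total waiting = 0 + 0 + 6 + 18 + 1 + 18 = 43

43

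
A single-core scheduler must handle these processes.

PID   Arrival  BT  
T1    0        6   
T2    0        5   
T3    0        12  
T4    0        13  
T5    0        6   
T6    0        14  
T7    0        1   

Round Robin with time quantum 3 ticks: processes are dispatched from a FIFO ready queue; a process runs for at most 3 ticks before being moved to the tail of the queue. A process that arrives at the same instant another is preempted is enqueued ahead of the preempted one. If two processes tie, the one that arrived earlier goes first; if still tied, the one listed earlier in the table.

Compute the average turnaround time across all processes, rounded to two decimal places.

36.86

Schedule: | T1 0-3 | T2 3-6 | T3 6-9 | T4 9-12 | T5 12-15 | T6 15-18 | T7 18-19 | T1 19-22 | T2 22-24 | T3 24-27 | T4 27-30 | T5 30-33 | T6 33-36 | T3 36-39 | T4 39-42 | T6 42-45 | T3 45-48 | T4 48-51 | T6 51-54 | T4 54-55 | T6 55-57 |
Completion: T1=22  T2=24  T3=48  T4=55  T5=33  T6=57  T7=19
Turnaround (C−A): T1=22  T2=24  T3=48  T4=55  T5=33  T6=57  T7=19
Turnaround times: T1=22, T2=24, T3=48, T4=55, T5=33, T6=57, T7=19
Average turnaround = (22+24+48+55+33+57+19) / 7 = 258/7 = 36.86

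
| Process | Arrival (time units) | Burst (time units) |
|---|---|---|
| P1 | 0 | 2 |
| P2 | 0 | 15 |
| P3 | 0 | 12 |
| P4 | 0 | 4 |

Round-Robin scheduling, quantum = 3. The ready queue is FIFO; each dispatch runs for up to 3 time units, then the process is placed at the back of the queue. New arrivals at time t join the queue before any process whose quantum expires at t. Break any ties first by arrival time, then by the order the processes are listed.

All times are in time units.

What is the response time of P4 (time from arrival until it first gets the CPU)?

Schedule: | P1 0-2 | P2 2-5 | P3 5-8 | P4 8-11 | P2 11-14 | P3 14-17 | P4 17-18 | P2 18-21 | P3 21-24 | P2 24-27 | P3 27-30 | P2 30-33 |
Completion: P1=2  P2=33  P3=30  P4=18
Response(P4) = first start − arrival = 8 − 0 = 8

8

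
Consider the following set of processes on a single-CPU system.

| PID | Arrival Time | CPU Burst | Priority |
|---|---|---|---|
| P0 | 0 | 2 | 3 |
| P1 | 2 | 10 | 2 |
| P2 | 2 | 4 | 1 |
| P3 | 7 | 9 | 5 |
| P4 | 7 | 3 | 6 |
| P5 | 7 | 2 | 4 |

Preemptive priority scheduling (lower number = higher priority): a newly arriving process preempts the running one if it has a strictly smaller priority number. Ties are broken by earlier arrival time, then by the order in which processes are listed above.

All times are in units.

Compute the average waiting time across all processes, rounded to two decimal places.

7.33

Gantt: | P0 0-2 | P2 2-6 | P1 6-16 | P5 16-18 | P3 18-27 | P4 27-30 |
Completion: P0=2  P1=16  P2=6  P3=27  P4=30  P5=18
Waiting times: P0=0, P1=4, P2=0, P3=11, P4=20, P5=9
Average waiting = (0+4+0+11+20+9) / 6 = 44/6 = 7.33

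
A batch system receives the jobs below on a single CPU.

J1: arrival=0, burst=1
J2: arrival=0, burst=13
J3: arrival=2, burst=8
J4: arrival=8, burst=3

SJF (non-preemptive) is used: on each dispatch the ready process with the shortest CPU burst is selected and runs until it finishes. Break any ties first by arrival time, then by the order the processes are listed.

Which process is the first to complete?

Gantt: | J1 0-1 | J2 1-14 | J4 14-17 | J3 17-25 |
Completion: J1=1  J2=14  J3=25  J4=17
Finish order: J1 → J2 → J4 → J3

J1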